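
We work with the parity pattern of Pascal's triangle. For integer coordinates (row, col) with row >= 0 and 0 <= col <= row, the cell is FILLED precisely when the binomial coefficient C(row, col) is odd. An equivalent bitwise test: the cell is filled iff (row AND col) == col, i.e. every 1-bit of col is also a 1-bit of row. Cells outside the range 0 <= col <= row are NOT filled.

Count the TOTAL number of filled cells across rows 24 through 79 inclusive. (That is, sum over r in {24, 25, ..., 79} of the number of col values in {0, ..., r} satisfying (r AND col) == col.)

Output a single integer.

Answer: 756

Derivation:
r24=11000 pc2: +4 =4
r25=11001 pc3: +8 =12
r26=11010 pc3: +8 =20
r27=11011 pc4: +16 =36
r28=11100 pc3: +8 =44
r29=11101 pc4: +16 =60
r30=11110 pc4: +16 =76
r31=11111 pc5: +32 =108
r32=100000 pc1: +2 =110
r33=100001 pc2: +4 =114
r34=100010 pc2: +4 =118
r35=100011 pc3: +8 =126
r36=100100 pc2: +4 =130
r37=100101 pc3: +8 =138
r38=100110 pc3: +8 =146
r39=100111 pc4: +16 =162
r40=101000 pc2: +4 =166
r41=101001 pc3: +8 =174
r42=101010 pc3: +8 =182
r43=101011 pc4: +16 =198
r44=101100 pc3: +8 =206
r45=101101 pc4: +16 =222
r46=101110 pc4: +16 =238
r47=101111 pc5: +32 =270
r48=110000 pc2: +4 =274
r49=110001 pc3: +8 =282
r50=110010 pc3: +8 =290
r51=110011 pc4: +16 =306
r52=110100 pc3: +8 =314
r53=110101 pc4: +16 =330
r54=110110 pc4: +16 =346
r55=110111 pc5: +32 =378
r56=111000 pc3: +8 =386
r57=111001 pc4: +16 =402
r58=111010 pc4: +16 =418
r59=111011 pc5: +32 =450
r60=111100 pc4: +16 =466
r61=111101 pc5: +32 =498
r62=111110 pc5: +32 =530
r63=111111 pc6: +64 =594
r64=1000000 pc1: +2 =596
r65=1000001 pc2: +4 =600
r66=1000010 pc2: +4 =604
r67=1000011 pc3: +8 =612
r68=1000100 pc2: +4 =616
r69=1000101 pc3: +8 =624
r70=1000110 pc3: +8 =632
r71=1000111 pc4: +16 =648
r72=1001000 pc2: +4 =652
r73=1001001 pc3: +8 =660
r74=1001010 pc3: +8 =668
r75=1001011 pc4: +16 =684
r76=1001100 pc3: +8 =692
r77=1001101 pc4: +16 =708
r78=1001110 pc4: +16 =724
r79=1001111 pc5: +32 =756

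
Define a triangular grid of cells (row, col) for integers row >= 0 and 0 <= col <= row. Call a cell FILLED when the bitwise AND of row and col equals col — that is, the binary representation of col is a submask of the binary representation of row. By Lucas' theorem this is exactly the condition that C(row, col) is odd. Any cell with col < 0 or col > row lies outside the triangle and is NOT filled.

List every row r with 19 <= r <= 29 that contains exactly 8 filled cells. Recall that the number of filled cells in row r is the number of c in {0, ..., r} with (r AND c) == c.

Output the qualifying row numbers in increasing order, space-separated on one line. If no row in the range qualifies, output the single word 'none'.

Row r has 2^popcount(r) filled cells, so we need popcount(r) = log2(8) = 3.
Scan r = 19..29 and keep those with exactly 3 one-bits:
r=19=10011 popcount=3 -> KEEP
r=20=10100 popcount=2 -> skip
r=21=10101 popcount=3 -> KEEP
r=22=10110 popcount=3 -> KEEP
r=23=10111 popcount=4 -> skip
r=24=11000 popcount=2 -> skip
r=25=11001 popcount=3 -> KEEP
r=26=11010 popcount=3 -> KEEP
r=27=11011 popcount=4 -> skip
r=28=11100 popcount=3 -> KEEP
r=29=11101 popcount=4 -> skip
Kept rows: 19 21 22 25 26 28

Answer: 19 21 22 25 26 28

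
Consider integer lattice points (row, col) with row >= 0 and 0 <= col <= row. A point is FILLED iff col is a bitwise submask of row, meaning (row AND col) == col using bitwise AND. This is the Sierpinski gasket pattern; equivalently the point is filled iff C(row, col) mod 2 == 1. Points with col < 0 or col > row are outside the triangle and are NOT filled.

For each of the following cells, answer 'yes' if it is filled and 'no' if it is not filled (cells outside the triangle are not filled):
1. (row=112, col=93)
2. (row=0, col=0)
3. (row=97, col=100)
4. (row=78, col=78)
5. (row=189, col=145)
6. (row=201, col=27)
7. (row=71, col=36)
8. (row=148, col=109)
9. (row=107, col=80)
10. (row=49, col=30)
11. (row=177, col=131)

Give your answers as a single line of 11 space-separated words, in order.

Answer: no yes no yes yes no no no no no no

Derivation:
(112,93): row=0b1110000, col=0b1011101, row AND col = 0b1010000 = 80; 80 != 93 -> empty
(0,0): row=0b0, col=0b0, row AND col = 0b0 = 0; 0 == 0 -> filled
(97,100): col outside [0, 97] -> not filled
(78,78): row=0b1001110, col=0b1001110, row AND col = 0b1001110 = 78; 78 == 78 -> filled
(189,145): row=0b10111101, col=0b10010001, row AND col = 0b10010001 = 145; 145 == 145 -> filled
(201,27): row=0b11001001, col=0b11011, row AND col = 0b1001 = 9; 9 != 27 -> empty
(71,36): row=0b1000111, col=0b100100, row AND col = 0b100 = 4; 4 != 36 -> empty
(148,109): row=0b10010100, col=0b1101101, row AND col = 0b100 = 4; 4 != 109 -> empty
(107,80): row=0b1101011, col=0b1010000, row AND col = 0b1000000 = 64; 64 != 80 -> empty
(49,30): row=0b110001, col=0b11110, row AND col = 0b10000 = 16; 16 != 30 -> empty
(177,131): row=0b10110001, col=0b10000011, row AND col = 0b10000001 = 129; 129 != 131 -> empty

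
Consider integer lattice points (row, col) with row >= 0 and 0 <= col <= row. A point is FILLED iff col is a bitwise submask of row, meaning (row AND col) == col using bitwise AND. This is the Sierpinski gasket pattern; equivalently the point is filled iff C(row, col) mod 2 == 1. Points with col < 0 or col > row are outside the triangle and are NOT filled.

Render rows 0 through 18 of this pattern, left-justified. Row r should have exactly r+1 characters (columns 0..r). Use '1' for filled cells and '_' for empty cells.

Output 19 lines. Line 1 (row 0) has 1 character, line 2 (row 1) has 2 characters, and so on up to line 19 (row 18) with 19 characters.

r0=0: 1
r1=1: 11
r2=10: 1_1
r3=11: 1111
r4=100: 1___1
r5=101: 11__11
r6=110: 1_1_1_1
r7=111: 11111111
r8=1000: 1_______1
r9=1001: 11______11
r10=1010: 1_1_____1_1
r11=1011: 1111____1111
r12=1100: 1___1___1___1
r13=1101: 11__11__11__11
r14=1110: 1_1_1_1_1_1_1_1
r15=1111: 1111111111111111
r16=10000: 1_______________1
r17=10001: 11______________11
r18=10010: 1_1_____________1_1

Answer: 1
11
1_1
1111
1___1
11__11
1_1_1_1
11111111
1_______1
11______11
1_1_____1_1
1111____1111
1___1___1___1
11__11__11__11
1_1_1_1_1_1_1_1
1111111111111111
1_______________1
11______________11
1_1_____________1_1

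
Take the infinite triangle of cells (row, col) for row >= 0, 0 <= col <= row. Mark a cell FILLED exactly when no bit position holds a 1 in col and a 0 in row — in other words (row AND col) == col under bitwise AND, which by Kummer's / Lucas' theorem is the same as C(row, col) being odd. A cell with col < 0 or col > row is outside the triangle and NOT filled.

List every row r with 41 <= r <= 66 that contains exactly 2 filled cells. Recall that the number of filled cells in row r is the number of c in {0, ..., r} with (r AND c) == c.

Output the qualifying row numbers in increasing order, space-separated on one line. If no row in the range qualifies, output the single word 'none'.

Answer: 64

Derivation:
Row r has 2^popcount(r) filled cells, so we need popcount(r) = log2(2) = 1.
Scan r = 41..66 and keep those with exactly 1 one-bits:
r=41=101001 popcount=3 -> skip
r=42=101010 popcount=3 -> skip
r=43=101011 popcount=4 -> skip
r=44=101100 popcount=3 -> skip
r=45=101101 popcount=4 -> skip
r=46=101110 popcount=4 -> skip
r=47=101111 popcount=5 -> skip
r=48=110000 popcount=2 -> skip
r=49=110001 popcount=3 -> skip
r=50=110010 popcount=3 -> skip
r=51=110011 popcount=4 -> skip
r=52=110100 popcount=3 -> skip
r=53=110101 popcount=4 -> skip
r=54=110110 popcount=4 -> skip
r=55=110111 popcount=5 -> skip
r=56=111000 popcount=3 -> skip
r=57=111001 popcount=4 -> skip
r=58=111010 popcount=4 -> skip
r=59=111011 popcount=5 -> skip
r=60=111100 popcount=4 -> skip
r=61=111101 popcount=5 -> skip
r=62=111110 popcount=5 -> skip
r=63=111111 popcount=6 -> skip
r=64=1000000 popcount=1 -> KEEP
r=65=1000001 popcount=2 -> skip
r=66=1000010 popcount=2 -> skip
Kept rows: 64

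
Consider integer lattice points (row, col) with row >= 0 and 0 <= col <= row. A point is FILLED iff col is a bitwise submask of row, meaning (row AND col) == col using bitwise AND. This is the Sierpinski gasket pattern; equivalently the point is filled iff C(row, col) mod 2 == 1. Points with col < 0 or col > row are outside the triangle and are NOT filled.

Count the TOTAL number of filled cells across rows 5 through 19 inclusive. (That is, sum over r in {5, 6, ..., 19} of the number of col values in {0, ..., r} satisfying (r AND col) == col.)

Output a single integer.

Answer: 88

Derivation:
r5=101 pc2: +4 =4
r6=110 pc2: +4 =8
r7=111 pc3: +8 =16
r8=1000 pc1: +2 =18
r9=1001 pc2: +4 =22
r10=1010 pc2: +4 =26
r11=1011 pc3: +8 =34
r12=1100 pc2: +4 =38
r13=1101 pc3: +8 =46
r14=1110 pc3: +8 =54
r15=1111 pc4: +16 =70
r16=10000 pc1: +2 =72
r17=10001 pc2: +4 =76
r18=10010 pc2: +4 =80
r19=10011 pc3: +8 =88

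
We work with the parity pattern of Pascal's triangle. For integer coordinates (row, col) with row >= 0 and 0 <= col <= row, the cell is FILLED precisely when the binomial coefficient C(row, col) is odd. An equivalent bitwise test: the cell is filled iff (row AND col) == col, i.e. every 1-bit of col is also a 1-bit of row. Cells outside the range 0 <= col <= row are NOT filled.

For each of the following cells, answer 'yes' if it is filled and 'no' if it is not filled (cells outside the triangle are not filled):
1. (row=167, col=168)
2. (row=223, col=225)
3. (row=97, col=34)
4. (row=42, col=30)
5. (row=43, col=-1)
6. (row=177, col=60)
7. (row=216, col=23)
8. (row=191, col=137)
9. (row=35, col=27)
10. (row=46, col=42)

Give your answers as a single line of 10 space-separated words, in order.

(167,168): col outside [0, 167] -> not filled
(223,225): col outside [0, 223] -> not filled
(97,34): row=0b1100001, col=0b100010, row AND col = 0b100000 = 32; 32 != 34 -> empty
(42,30): row=0b101010, col=0b11110, row AND col = 0b1010 = 10; 10 != 30 -> empty
(43,-1): col outside [0, 43] -> not filled
(177,60): row=0b10110001, col=0b111100, row AND col = 0b110000 = 48; 48 != 60 -> empty
(216,23): row=0b11011000, col=0b10111, row AND col = 0b10000 = 16; 16 != 23 -> empty
(191,137): row=0b10111111, col=0b10001001, row AND col = 0b10001001 = 137; 137 == 137 -> filled
(35,27): row=0b100011, col=0b11011, row AND col = 0b11 = 3; 3 != 27 -> empty
(46,42): row=0b101110, col=0b101010, row AND col = 0b101010 = 42; 42 == 42 -> filled

Answer: no no no no no no no yes no yes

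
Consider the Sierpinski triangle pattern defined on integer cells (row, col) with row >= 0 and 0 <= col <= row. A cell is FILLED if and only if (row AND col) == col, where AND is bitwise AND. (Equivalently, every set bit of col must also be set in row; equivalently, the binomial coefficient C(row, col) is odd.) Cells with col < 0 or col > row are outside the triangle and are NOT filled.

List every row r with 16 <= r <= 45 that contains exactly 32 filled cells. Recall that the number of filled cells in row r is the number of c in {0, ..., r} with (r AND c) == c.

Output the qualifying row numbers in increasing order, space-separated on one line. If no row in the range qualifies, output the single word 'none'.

Answer: 31

Derivation:
Row r has 2^popcount(r) filled cells, so we need popcount(r) = log2(32) = 5.
Scan r = 16..45 and keep those with exactly 5 one-bits:
r=16=10000 popcount=1 -> skip
r=17=10001 popcount=2 -> skip
r=18=10010 popcount=2 -> skip
r=19=10011 popcount=3 -> skip
r=20=10100 popcount=2 -> skip
r=21=10101 popcount=3 -> skip
r=22=10110 popcount=3 -> skip
r=23=10111 popcount=4 -> skip
r=24=11000 popcount=2 -> skip
r=25=11001 popcount=3 -> skip
r=26=11010 popcount=3 -> skip
r=27=11011 popcount=4 -> skip
r=28=11100 popcount=3 -> skip
r=29=11101 popcount=4 -> skip
r=30=11110 popcount=4 -> skip
r=31=11111 popcount=5 -> KEEP
r=32=100000 popcount=1 -> skip
r=33=100001 popcount=2 -> skip
r=34=100010 popcount=2 -> skip
r=35=100011 popcount=3 -> skip
r=36=100100 popcount=2 -> skip
r=37=100101 popcount=3 -> skip
r=38=100110 popcount=3 -> skip
r=39=100111 popcount=4 -> skip
r=40=101000 popcount=2 -> skip
r=41=101001 popcount=3 -> skip
r=42=101010 popcount=3 -> skip
r=43=101011 popcount=4 -> skip
r=44=101100 popcount=3 -> skip
r=45=101101 popcount=4 -> skip
Kept rows: 31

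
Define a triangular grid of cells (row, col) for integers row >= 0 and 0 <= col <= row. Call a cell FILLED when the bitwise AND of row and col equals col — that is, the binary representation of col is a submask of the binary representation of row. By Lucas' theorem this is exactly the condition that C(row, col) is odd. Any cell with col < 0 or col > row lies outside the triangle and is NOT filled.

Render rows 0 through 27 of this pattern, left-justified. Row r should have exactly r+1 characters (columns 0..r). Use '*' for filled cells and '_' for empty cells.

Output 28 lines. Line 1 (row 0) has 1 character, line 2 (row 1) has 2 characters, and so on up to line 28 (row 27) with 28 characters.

r0=0: *
r1=1: **
r2=10: *_*
r3=11: ****
r4=100: *___*
r5=101: **__**
r6=110: *_*_*_*
r7=111: ********
r8=1000: *_______*
r9=1001: **______**
r10=1010: *_*_____*_*
r11=1011: ****____****
r12=1100: *___*___*___*
r13=1101: **__**__**__**
r14=1110: *_*_*_*_*_*_*_*
r15=1111: ****************
r16=10000: *_______________*
r17=10001: **______________**
r18=10010: *_*_____________*_*
r19=10011: ****____________****
r20=10100: *___*___________*___*
r21=10101: **__**__________**__**
r22=10110: *_*_*_*_________*_*_*_*
r23=10111: ********________********
r24=11000: *_______*_______*_______*
r25=11001: **______**______**______**
r26=11010: *_*_____*_*_____*_*_____*_*
r27=11011: ****____****____****____****

Answer: *
**
*_*
****
*___*
**__**
*_*_*_*
********
*_______*
**______**
*_*_____*_*
****____****
*___*___*___*
**__**__**__**
*_*_*_*_*_*_*_*
****************
*_______________*
**______________**
*_*_____________*_*
****____________****
*___*___________*___*
**__**__________**__**
*_*_*_*_________*_*_*_*
********________********
*_______*_______*_______*
**______**______**______**
*_*_____*_*_____*_*_____*_*
****____****____****____****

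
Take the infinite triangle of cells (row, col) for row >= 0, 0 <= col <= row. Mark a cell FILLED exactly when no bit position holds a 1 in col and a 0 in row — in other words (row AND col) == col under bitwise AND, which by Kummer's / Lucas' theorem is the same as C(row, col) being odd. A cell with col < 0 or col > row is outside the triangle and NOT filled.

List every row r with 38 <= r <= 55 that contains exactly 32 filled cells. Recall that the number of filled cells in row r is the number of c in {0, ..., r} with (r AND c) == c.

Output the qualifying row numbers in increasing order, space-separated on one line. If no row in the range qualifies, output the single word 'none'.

Row r has 2^popcount(r) filled cells, so we need popcount(r) = log2(32) = 5.
Scan r = 38..55 and keep those with exactly 5 one-bits:
r=38=100110 popcount=3 -> skip
r=39=100111 popcount=4 -> skip
r=40=101000 popcount=2 -> skip
r=41=101001 popcount=3 -> skip
r=42=101010 popcount=3 -> skip
r=43=101011 popcount=4 -> skip
r=44=101100 popcount=3 -> skip
r=45=101101 popcount=4 -> skip
r=46=101110 popcount=4 -> skip
r=47=101111 popcount=5 -> KEEP
r=48=110000 popcount=2 -> skip
r=49=110001 popcount=3 -> skip
r=50=110010 popcount=3 -> skip
r=51=110011 popcount=4 -> skip
r=52=110100 popcount=3 -> skip
r=53=110101 popcount=4 -> skip
r=54=110110 popcount=4 -> skip
r=55=110111 popcount=5 -> KEEP
Kept rows: 47 55

Answer: 47 55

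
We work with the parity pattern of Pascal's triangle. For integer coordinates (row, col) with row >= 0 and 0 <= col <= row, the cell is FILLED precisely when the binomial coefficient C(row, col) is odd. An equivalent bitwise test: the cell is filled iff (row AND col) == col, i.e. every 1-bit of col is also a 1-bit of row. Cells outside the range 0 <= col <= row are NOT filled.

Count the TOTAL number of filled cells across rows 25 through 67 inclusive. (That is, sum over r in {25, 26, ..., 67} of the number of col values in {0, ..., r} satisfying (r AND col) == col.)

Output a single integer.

r25=11001 pc3: +8 =8
r26=11010 pc3: +8 =16
r27=11011 pc4: +16 =32
r28=11100 pc3: +8 =40
r29=11101 pc4: +16 =56
r30=11110 pc4: +16 =72
r31=11111 pc5: +32 =104
r32=100000 pc1: +2 =106
r33=100001 pc2: +4 =110
r34=100010 pc2: +4 =114
r35=100011 pc3: +8 =122
r36=100100 pc2: +4 =126
r37=100101 pc3: +8 =134
r38=100110 pc3: +8 =142
r39=100111 pc4: +16 =158
r40=101000 pc2: +4 =162
r41=101001 pc3: +8 =170
r42=101010 pc3: +8 =178
r43=101011 pc4: +16 =194
r44=101100 pc3: +8 =202
r45=101101 pc4: +16 =218
r46=101110 pc4: +16 =234
r47=101111 pc5: +32 =266
r48=110000 pc2: +4 =270
r49=110001 pc3: +8 =278
r50=110010 pc3: +8 =286
r51=110011 pc4: +16 =302
r52=110100 pc3: +8 =310
r53=110101 pc4: +16 =326
r54=110110 pc4: +16 =342
r55=110111 pc5: +32 =374
r56=111000 pc3: +8 =382
r57=111001 pc4: +16 =398
r58=111010 pc4: +16 =414
r59=111011 pc5: +32 =446
r60=111100 pc4: +16 =462
r61=111101 pc5: +32 =494
r62=111110 pc5: +32 =526
r63=111111 pc6: +64 =590
r64=1000000 pc1: +2 =592
r65=1000001 pc2: +4 =596
r66=1000010 pc2: +4 =600
r67=1000011 pc3: +8 =608

Answer: 608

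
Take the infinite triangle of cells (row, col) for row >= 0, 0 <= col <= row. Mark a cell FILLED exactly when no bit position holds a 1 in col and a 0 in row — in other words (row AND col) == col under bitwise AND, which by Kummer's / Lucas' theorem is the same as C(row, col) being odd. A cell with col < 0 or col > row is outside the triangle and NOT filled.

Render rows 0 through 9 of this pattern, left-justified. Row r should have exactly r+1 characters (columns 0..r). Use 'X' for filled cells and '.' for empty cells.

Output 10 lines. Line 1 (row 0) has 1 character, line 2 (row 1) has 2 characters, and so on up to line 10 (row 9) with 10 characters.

r0=0: X
r1=1: XX
r2=10: X.X
r3=11: XXXX
r4=100: X...X
r5=101: XX..XX
r6=110: X.X.X.X
r7=111: XXXXXXXX
r8=1000: X.......X
r9=1001: XX......XX

Answer: X
XX
X.X
XXXX
X...X
XX..XX
X.X.X.X
XXXXXXXX
X.......X
XX......XX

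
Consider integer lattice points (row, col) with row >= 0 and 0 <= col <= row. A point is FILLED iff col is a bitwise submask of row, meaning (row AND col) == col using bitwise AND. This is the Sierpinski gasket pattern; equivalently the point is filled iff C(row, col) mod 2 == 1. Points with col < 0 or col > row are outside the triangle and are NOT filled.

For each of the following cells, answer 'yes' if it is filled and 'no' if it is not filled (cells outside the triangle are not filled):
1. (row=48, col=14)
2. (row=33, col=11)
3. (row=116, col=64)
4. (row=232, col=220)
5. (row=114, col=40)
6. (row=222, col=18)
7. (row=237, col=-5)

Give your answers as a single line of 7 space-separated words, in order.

(48,14): row=0b110000, col=0b1110, row AND col = 0b0 = 0; 0 != 14 -> empty
(33,11): row=0b100001, col=0b1011, row AND col = 0b1 = 1; 1 != 11 -> empty
(116,64): row=0b1110100, col=0b1000000, row AND col = 0b1000000 = 64; 64 == 64 -> filled
(232,220): row=0b11101000, col=0b11011100, row AND col = 0b11001000 = 200; 200 != 220 -> empty
(114,40): row=0b1110010, col=0b101000, row AND col = 0b100000 = 32; 32 != 40 -> empty
(222,18): row=0b11011110, col=0b10010, row AND col = 0b10010 = 18; 18 == 18 -> filled
(237,-5): col outside [0, 237] -> not filled

Answer: no no yes no no yes no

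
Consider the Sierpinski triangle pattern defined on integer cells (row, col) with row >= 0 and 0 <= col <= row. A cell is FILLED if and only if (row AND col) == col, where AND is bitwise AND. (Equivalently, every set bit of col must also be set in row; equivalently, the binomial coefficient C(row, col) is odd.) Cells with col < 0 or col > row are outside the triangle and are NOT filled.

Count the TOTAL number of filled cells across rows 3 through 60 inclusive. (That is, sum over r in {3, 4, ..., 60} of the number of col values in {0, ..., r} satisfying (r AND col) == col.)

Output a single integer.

Answer: 596

Derivation:
r3=11 pc2: +4 =4
r4=100 pc1: +2 =6
r5=101 pc2: +4 =10
r6=110 pc2: +4 =14
r7=111 pc3: +8 =22
r8=1000 pc1: +2 =24
r9=1001 pc2: +4 =28
r10=1010 pc2: +4 =32
r11=1011 pc3: +8 =40
r12=1100 pc2: +4 =44
r13=1101 pc3: +8 =52
r14=1110 pc3: +8 =60
r15=1111 pc4: +16 =76
r16=10000 pc1: +2 =78
r17=10001 pc2: +4 =82
r18=10010 pc2: +4 =86
r19=10011 pc3: +8 =94
r20=10100 pc2: +4 =98
r21=10101 pc3: +8 =106
r22=10110 pc3: +8 =114
r23=10111 pc4: +16 =130
r24=11000 pc2: +4 =134
r25=11001 pc3: +8 =142
r26=11010 pc3: +8 =150
r27=11011 pc4: +16 =166
r28=11100 pc3: +8 =174
r29=11101 pc4: +16 =190
r30=11110 pc4: +16 =206
r31=11111 pc5: +32 =238
r32=100000 pc1: +2 =240
r33=100001 pc2: +4 =244
r34=100010 pc2: +4 =248
r35=100011 pc3: +8 =256
r36=100100 pc2: +4 =260
r37=100101 pc3: +8 =268
r38=100110 pc3: +8 =276
r39=100111 pc4: +16 =292
r40=101000 pc2: +4 =296
r41=101001 pc3: +8 =304
r42=101010 pc3: +8 =312
r43=101011 pc4: +16 =328
r44=101100 pc3: +8 =336
r45=101101 pc4: +16 =352
r46=101110 pc4: +16 =368
r47=101111 pc5: +32 =400
r48=110000 pc2: +4 =404
r49=110001 pc3: +8 =412
r50=110010 pc3: +8 =420
r51=110011 pc4: +16 =436
r52=110100 pc3: +8 =444
r53=110101 pc4: +16 =460
r54=110110 pc4: +16 =476
r55=110111 pc5: +32 =508
r56=111000 pc3: +8 =516
r57=111001 pc4: +16 =532
r58=111010 pc4: +16 =548
r59=111011 pc5: +32 =580
r60=111100 pc4: +16 =596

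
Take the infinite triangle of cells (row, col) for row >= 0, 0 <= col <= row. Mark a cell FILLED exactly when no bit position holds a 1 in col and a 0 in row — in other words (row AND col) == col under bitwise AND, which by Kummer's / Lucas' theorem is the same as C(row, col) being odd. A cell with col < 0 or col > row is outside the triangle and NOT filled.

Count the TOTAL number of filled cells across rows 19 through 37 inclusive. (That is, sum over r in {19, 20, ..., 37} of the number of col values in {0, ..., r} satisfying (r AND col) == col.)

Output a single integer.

r19=10011 pc3: +8 =8
r20=10100 pc2: +4 =12
r21=10101 pc3: +8 =20
r22=10110 pc3: +8 =28
r23=10111 pc4: +16 =44
r24=11000 pc2: +4 =48
r25=11001 pc3: +8 =56
r26=11010 pc3: +8 =64
r27=11011 pc4: +16 =80
r28=11100 pc3: +8 =88
r29=11101 pc4: +16 =104
r30=11110 pc4: +16 =120
r31=11111 pc5: +32 =152
r32=100000 pc1: +2 =154
r33=100001 pc2: +4 =158
r34=100010 pc2: +4 =162
r35=100011 pc3: +8 =170
r36=100100 pc2: +4 =174
r37=100101 pc3: +8 =182

Answer: 182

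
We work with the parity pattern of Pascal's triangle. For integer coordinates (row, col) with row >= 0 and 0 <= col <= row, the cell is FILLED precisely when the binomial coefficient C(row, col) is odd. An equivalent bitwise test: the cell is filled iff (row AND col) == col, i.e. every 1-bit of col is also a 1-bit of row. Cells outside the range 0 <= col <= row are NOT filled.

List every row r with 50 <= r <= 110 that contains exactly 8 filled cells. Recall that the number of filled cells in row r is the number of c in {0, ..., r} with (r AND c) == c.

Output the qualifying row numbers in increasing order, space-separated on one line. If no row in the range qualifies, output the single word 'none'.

Answer: 50 52 56 67 69 70 73 74 76 81 82 84 88 97 98 100 104

Derivation:
Row r has 2^popcount(r) filled cells, so we need popcount(r) = log2(8) = 3.
Scan r = 50..110 and keep those with exactly 3 one-bits:
r=50=110010 popcount=3 -> KEEP
r=51=110011 popcount=4 -> skip
r=52=110100 popcount=3 -> KEEP
r=53=110101 popcount=4 -> skip
r=54=110110 popcount=4 -> skip
r=55=110111 popcount=5 -> skip
r=56=111000 popcount=3 -> KEEP
r=57=111001 popcount=4 -> skip
r=58=111010 popcount=4 -> skip
r=59=111011 popcount=5 -> skip
r=60=111100 popcount=4 -> skip
r=61=111101 popcount=5 -> skip
r=62=111110 popcount=5 -> skip
r=63=111111 popcount=6 -> skip
r=64=1000000 popcount=1 -> skip
r=65=1000001 popcount=2 -> skip
r=66=1000010 popcount=2 -> skip
r=67=1000011 popcount=3 -> KEEP
r=68=1000100 popcount=2 -> skip
r=69=1000101 popcount=3 -> KEEP
r=70=1000110 popcount=3 -> KEEP
r=71=1000111 popcount=4 -> skip
r=72=1001000 popcount=2 -> skip
r=73=1001001 popcount=3 -> KEEP
r=74=1001010 popcount=3 -> KEEP
r=75=1001011 popcount=4 -> skip
r=76=1001100 popcount=3 -> KEEP
r=77=1001101 popcount=4 -> skip
r=78=1001110 popcount=4 -> skip
r=79=1001111 popcount=5 -> skip
r=80=1010000 popcount=2 -> skip
r=81=1010001 popcount=3 -> KEEP
r=82=1010010 popcount=3 -> KEEP
r=83=1010011 popcount=4 -> skip
r=84=1010100 popcount=3 -> KEEP
r=85=1010101 popcount=4 -> skip
r=86=1010110 popcount=4 -> skip
r=87=1010111 popcount=5 -> skip
r=88=1011000 popcount=3 -> KEEP
r=89=1011001 popcount=4 -> skip
r=90=1011010 popcount=4 -> skip
r=91=1011011 popcount=5 -> skip
r=92=1011100 popcount=4 -> skip
r=93=1011101 popcount=5 -> skip
r=94=1011110 popcount=5 -> skip
r=95=1011111 popcount=6 -> skip
r=96=1100000 popcount=2 -> skip
r=97=1100001 popcount=3 -> KEEP
r=98=1100010 popcount=3 -> KEEP
r=99=1100011 popcount=4 -> skip
r=100=1100100 popcount=3 -> KEEP
r=101=1100101 popcount=4 -> skip
r=102=1100110 popcount=4 -> skip
r=103=1100111 popcount=5 -> skip
r=104=1101000 popcount=3 -> KEEP
r=105=1101001 popcount=4 -> skip
r=106=1101010 popcount=4 -> skip
r=107=1101011 popcount=5 -> skip
r=108=1101100 popcount=4 -> skip
r=109=1101101 popcount=5 -> skip
r=110=1101110 popcount=5 -> skip
Kept rows: 50 52 56 67 69 70 73 74 76 81 82 84 88 97 98 100 104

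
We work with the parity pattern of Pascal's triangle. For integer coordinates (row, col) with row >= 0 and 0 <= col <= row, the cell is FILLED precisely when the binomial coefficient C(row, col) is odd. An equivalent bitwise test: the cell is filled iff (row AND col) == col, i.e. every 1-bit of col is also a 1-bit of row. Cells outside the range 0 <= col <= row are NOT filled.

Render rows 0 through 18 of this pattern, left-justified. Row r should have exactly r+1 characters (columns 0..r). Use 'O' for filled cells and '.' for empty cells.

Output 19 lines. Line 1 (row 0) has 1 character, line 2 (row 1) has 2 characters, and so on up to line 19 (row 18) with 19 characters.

r0=0: O
r1=1: OO
r2=10: O.O
r3=11: OOOO
r4=100: O...O
r5=101: OO..OO
r6=110: O.O.O.O
r7=111: OOOOOOOO
r8=1000: O.......O
r9=1001: OO......OO
r10=1010: O.O.....O.O
r11=1011: OOOO....OOOO
r12=1100: O...O...O...O
r13=1101: OO..OO..OO..OO
r14=1110: O.O.O.O.O.O.O.O
r15=1111: OOOOOOOOOOOOOOOO
r16=10000: O...............O
r17=10001: OO..............OO
r18=10010: O.O.............O.O

Answer: O
OO
O.O
OOOO
O...O
OO..OO
O.O.O.O
OOOOOOOO
O.......O
OO......OO
O.O.....O.O
OOOO....OOOO
O...O...O...O
OO..OO..OO..OO
O.O.O.O.O.O.O.O
OOOOOOOOOOOOOOOO
O...............O
OO..............OO
O.O.............O.O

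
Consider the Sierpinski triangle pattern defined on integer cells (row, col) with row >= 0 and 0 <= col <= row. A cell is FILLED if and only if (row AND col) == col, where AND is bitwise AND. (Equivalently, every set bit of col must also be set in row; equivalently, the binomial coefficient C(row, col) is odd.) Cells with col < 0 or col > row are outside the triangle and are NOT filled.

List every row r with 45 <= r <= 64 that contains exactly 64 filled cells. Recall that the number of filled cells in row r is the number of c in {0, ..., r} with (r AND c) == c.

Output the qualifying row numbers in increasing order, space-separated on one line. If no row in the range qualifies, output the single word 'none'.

Answer: 63

Derivation:
Row r has 2^popcount(r) filled cells, so we need popcount(r) = log2(64) = 6.
Scan r = 45..64 and keep those with exactly 6 one-bits:
r=45=101101 popcount=4 -> skip
r=46=101110 popcount=4 -> skip
r=47=101111 popcount=5 -> skip
r=48=110000 popcount=2 -> skip
r=49=110001 popcount=3 -> skip
r=50=110010 popcount=3 -> skip
r=51=110011 popcount=4 -> skip
r=52=110100 popcount=3 -> skip
r=53=110101 popcount=4 -> skip
r=54=110110 popcount=4 -> skip
r=55=110111 popcount=5 -> skip
r=56=111000 popcount=3 -> skip
r=57=111001 popcount=4 -> skip
r=58=111010 popcount=4 -> skip
r=59=111011 popcount=5 -> skip
r=60=111100 popcount=4 -> skip
r=61=111101 popcount=5 -> skip
r=62=111110 popcount=5 -> skip
r=63=111111 popcount=6 -> KEEP
r=64=1000000 popcount=1 -> skip
Kept rows: 63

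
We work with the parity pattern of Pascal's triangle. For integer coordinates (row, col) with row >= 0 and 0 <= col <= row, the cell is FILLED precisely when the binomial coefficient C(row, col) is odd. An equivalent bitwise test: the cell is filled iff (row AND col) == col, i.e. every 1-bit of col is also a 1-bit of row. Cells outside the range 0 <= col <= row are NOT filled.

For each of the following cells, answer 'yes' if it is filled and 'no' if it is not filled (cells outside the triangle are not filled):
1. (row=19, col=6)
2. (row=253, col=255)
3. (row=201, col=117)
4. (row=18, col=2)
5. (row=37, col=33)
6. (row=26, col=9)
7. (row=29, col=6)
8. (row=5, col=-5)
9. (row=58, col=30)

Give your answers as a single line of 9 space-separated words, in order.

(19,6): row=0b10011, col=0b110, row AND col = 0b10 = 2; 2 != 6 -> empty
(253,255): col outside [0, 253] -> not filled
(201,117): row=0b11001001, col=0b1110101, row AND col = 0b1000001 = 65; 65 != 117 -> empty
(18,2): row=0b10010, col=0b10, row AND col = 0b10 = 2; 2 == 2 -> filled
(37,33): row=0b100101, col=0b100001, row AND col = 0b100001 = 33; 33 == 33 -> filled
(26,9): row=0b11010, col=0b1001, row AND col = 0b1000 = 8; 8 != 9 -> empty
(29,6): row=0b11101, col=0b110, row AND col = 0b100 = 4; 4 != 6 -> empty
(5,-5): col outside [0, 5] -> not filled
(58,30): row=0b111010, col=0b11110, row AND col = 0b11010 = 26; 26 != 30 -> empty

Answer: no no no yes yes no no no no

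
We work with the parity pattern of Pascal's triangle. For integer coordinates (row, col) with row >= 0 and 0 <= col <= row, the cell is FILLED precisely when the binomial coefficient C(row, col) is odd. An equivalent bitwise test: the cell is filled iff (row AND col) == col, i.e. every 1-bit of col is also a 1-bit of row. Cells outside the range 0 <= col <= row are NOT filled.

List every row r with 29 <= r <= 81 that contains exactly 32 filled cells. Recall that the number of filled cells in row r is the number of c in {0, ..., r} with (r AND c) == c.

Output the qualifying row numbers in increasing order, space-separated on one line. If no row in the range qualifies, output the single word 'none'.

Row r has 2^popcount(r) filled cells, so we need popcount(r) = log2(32) = 5.
Scan r = 29..81 and keep those with exactly 5 one-bits:
r=29=11101 popcount=4 -> skip
r=30=11110 popcount=4 -> skip
r=31=11111 popcount=5 -> KEEP
r=32=100000 popcount=1 -> skip
r=33=100001 popcount=2 -> skip
r=34=100010 popcount=2 -> skip
r=35=100011 popcount=3 -> skip
r=36=100100 popcount=2 -> skip
r=37=100101 popcount=3 -> skip
r=38=100110 popcount=3 -> skip
r=39=100111 popcount=4 -> skip
r=40=101000 popcount=2 -> skip
r=41=101001 popcount=3 -> skip
r=42=101010 popcount=3 -> skip
r=43=101011 popcount=4 -> skip
r=44=101100 popcount=3 -> skip
r=45=101101 popcount=4 -> skip
r=46=101110 popcount=4 -> skip
r=47=101111 popcount=5 -> KEEP
r=48=110000 popcount=2 -> skip
r=49=110001 popcount=3 -> skip
r=50=110010 popcount=3 -> skip
r=51=110011 popcount=4 -> skip
r=52=110100 popcount=3 -> skip
r=53=110101 popcount=4 -> skip
r=54=110110 popcount=4 -> skip
r=55=110111 popcount=5 -> KEEP
r=56=111000 popcount=3 -> skip
r=57=111001 popcount=4 -> skip
r=58=111010 popcount=4 -> skip
r=59=111011 popcount=5 -> KEEP
r=60=111100 popcount=4 -> skip
r=61=111101 popcount=5 -> KEEP
r=62=111110 popcount=5 -> KEEP
r=63=111111 popcount=6 -> skip
r=64=1000000 popcount=1 -> skip
r=65=1000001 popcount=2 -> skip
r=66=1000010 popcount=2 -> skip
r=67=1000011 popcount=3 -> skip
r=68=1000100 popcount=2 -> skip
r=69=1000101 popcount=3 -> skip
r=70=1000110 popcount=3 -> skip
r=71=1000111 popcount=4 -> skip
r=72=1001000 popcount=2 -> skip
r=73=1001001 popcount=3 -> skip
r=74=1001010 popcount=3 -> skip
r=75=1001011 popcount=4 -> skip
r=76=1001100 popcount=3 -> skip
r=77=1001101 popcount=4 -> skip
r=78=1001110 popcount=4 -> skip
r=79=1001111 popcount=5 -> KEEP
r=80=1010000 popcount=2 -> skip
r=81=1010001 popcount=3 -> skip
Kept rows: 31 47 55 59 61 62 79

Answer: 31 47 55 59 61 62 79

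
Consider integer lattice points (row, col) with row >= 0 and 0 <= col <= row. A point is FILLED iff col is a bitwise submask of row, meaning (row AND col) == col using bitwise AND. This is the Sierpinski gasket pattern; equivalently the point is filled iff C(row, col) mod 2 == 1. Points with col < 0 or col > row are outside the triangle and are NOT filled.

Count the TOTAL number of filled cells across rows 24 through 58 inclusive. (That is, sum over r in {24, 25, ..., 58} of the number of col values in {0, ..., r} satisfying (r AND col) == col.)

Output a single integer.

Answer: 418

Derivation:
r24=11000 pc2: +4 =4
r25=11001 pc3: +8 =12
r26=11010 pc3: +8 =20
r27=11011 pc4: +16 =36
r28=11100 pc3: +8 =44
r29=11101 pc4: +16 =60
r30=11110 pc4: +16 =76
r31=11111 pc5: +32 =108
r32=100000 pc1: +2 =110
r33=100001 pc2: +4 =114
r34=100010 pc2: +4 =118
r35=100011 pc3: +8 =126
r36=100100 pc2: +4 =130
r37=100101 pc3: +8 =138
r38=100110 pc3: +8 =146
r39=100111 pc4: +16 =162
r40=101000 pc2: +4 =166
r41=101001 pc3: +8 =174
r42=101010 pc3: +8 =182
r43=101011 pc4: +16 =198
r44=101100 pc3: +8 =206
r45=101101 pc4: +16 =222
r46=101110 pc4: +16 =238
r47=101111 pc5: +32 =270
r48=110000 pc2: +4 =274
r49=110001 pc3: +8 =282
r50=110010 pc3: +8 =290
r51=110011 pc4: +16 =306
r52=110100 pc3: +8 =314
r53=110101 pc4: +16 =330
r54=110110 pc4: +16 =346
r55=110111 pc5: +32 =378
r56=111000 pc3: +8 =386
r57=111001 pc4: +16 =402
r58=111010 pc4: +16 =418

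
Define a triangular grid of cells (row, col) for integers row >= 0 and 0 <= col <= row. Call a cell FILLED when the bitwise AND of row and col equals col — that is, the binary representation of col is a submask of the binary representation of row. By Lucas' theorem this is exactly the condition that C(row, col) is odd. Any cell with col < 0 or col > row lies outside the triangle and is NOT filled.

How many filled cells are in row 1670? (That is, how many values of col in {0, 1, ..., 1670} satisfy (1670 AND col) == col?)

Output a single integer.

Answer: 32

Derivation:
1670 in binary = 11010000110
popcount(1670) = number of 1-bits in 11010000110 = 5
A col c satisfies (1670 AND c) == c iff every set bit of c is also set in 1670; each of the 5 set bits of 1670 can independently be on or off in c.
count = 2^5 = 32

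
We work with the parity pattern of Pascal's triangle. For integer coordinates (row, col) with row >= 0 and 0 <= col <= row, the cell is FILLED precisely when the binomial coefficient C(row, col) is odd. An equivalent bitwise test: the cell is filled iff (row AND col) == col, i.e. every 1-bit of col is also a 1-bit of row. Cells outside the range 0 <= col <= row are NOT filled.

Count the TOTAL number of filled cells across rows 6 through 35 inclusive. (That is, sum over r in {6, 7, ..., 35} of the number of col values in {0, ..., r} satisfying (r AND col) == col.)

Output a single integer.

r6=110 pc2: +4 =4
r7=111 pc3: +8 =12
r8=1000 pc1: +2 =14
r9=1001 pc2: +4 =18
r10=1010 pc2: +4 =22
r11=1011 pc3: +8 =30
r12=1100 pc2: +4 =34
r13=1101 pc3: +8 =42
r14=1110 pc3: +8 =50
r15=1111 pc4: +16 =66
r16=10000 pc1: +2 =68
r17=10001 pc2: +4 =72
r18=10010 pc2: +4 =76
r19=10011 pc3: +8 =84
r20=10100 pc2: +4 =88
r21=10101 pc3: +8 =96
r22=10110 pc3: +8 =104
r23=10111 pc4: +16 =120
r24=11000 pc2: +4 =124
r25=11001 pc3: +8 =132
r26=11010 pc3: +8 =140
r27=11011 pc4: +16 =156
r28=11100 pc3: +8 =164
r29=11101 pc4: +16 =180
r30=11110 pc4: +16 =196
r31=11111 pc5: +32 =228
r32=100000 pc1: +2 =230
r33=100001 pc2: +4 =234
r34=100010 pc2: +4 =238
r35=100011 pc3: +8 =246

Answer: 246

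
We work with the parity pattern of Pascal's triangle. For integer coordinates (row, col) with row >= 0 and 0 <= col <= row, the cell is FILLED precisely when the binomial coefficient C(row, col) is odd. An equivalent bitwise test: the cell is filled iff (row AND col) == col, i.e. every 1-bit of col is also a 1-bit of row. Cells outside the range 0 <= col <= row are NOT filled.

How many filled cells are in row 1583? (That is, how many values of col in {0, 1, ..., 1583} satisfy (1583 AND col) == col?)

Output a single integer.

1583 in binary = 11000101111
popcount(1583) = number of 1-bits in 11000101111 = 7
A col c satisfies (1583 AND c) == c iff every set bit of c is also set in 1583; each of the 7 set bits of 1583 can independently be on or off in c.
count = 2^7 = 128

Answer: 128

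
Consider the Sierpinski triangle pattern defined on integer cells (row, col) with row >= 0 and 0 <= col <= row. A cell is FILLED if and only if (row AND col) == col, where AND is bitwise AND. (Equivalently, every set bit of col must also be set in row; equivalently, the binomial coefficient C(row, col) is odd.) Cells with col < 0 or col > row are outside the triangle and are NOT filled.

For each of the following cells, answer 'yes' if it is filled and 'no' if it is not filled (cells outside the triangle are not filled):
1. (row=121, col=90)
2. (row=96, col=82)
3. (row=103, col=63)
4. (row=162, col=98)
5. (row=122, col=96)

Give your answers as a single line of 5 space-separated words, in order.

(121,90): row=0b1111001, col=0b1011010, row AND col = 0b1011000 = 88; 88 != 90 -> empty
(96,82): row=0b1100000, col=0b1010010, row AND col = 0b1000000 = 64; 64 != 82 -> empty
(103,63): row=0b1100111, col=0b111111, row AND col = 0b100111 = 39; 39 != 63 -> empty
(162,98): row=0b10100010, col=0b1100010, row AND col = 0b100010 = 34; 34 != 98 -> empty
(122,96): row=0b1111010, col=0b1100000, row AND col = 0b1100000 = 96; 96 == 96 -> filled

Answer: no no no no yes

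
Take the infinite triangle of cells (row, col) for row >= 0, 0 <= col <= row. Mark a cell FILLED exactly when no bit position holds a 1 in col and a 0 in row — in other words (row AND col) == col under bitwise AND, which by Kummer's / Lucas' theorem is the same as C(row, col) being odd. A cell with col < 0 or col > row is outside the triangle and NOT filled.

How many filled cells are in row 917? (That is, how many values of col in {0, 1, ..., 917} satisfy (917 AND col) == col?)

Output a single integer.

917 in binary = 1110010101
popcount(917) = number of 1-bits in 1110010101 = 6
A col c satisfies (917 AND c) == c iff every set bit of c is also set in 917; each of the 6 set bits of 917 can independently be on or off in c.
count = 2^6 = 64

Answer: 64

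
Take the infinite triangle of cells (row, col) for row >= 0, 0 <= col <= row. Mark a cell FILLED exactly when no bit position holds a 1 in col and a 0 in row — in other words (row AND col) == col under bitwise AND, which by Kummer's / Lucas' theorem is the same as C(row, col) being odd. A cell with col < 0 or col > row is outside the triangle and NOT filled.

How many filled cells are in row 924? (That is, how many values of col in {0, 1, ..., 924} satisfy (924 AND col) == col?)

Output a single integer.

Answer: 64

Derivation:
924 in binary = 1110011100
popcount(924) = number of 1-bits in 1110011100 = 6
A col c satisfies (924 AND c) == c iff every set bit of c is also set in 924; each of the 6 set bits of 924 can independently be on or off in c.
count = 2^6 = 64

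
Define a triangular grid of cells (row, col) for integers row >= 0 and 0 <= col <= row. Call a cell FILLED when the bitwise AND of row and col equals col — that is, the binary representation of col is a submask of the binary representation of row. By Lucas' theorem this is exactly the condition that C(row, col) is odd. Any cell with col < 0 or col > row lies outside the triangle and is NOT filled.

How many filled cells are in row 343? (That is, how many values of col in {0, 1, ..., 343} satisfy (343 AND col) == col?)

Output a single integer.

343 in binary = 101010111
popcount(343) = number of 1-bits in 101010111 = 6
A col c satisfies (343 AND c) == c iff every set bit of c is also set in 343; each of the 6 set bits of 343 can independently be on or off in c.
count = 2^6 = 64

Answer: 64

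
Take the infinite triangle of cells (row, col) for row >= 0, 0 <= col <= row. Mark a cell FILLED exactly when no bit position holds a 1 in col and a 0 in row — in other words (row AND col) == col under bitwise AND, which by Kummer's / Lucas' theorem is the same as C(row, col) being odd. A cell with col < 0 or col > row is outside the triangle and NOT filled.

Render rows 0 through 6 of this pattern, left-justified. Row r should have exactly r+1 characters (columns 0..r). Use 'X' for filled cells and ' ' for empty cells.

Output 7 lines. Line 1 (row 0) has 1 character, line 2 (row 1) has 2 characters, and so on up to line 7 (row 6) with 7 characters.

Answer: X
XX
X X
XXXX
X   X
XX  XX
X X X X

Derivation:
r0=0: X
r1=1: XX
r2=10: X X
r3=11: XXXX
r4=100: X   X
r5=101: XX  XX
r6=110: X X X X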